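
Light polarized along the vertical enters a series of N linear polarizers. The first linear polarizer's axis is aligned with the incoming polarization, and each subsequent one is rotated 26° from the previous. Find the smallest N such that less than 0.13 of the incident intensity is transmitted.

First polarizer is aligned with the polarization: full transmission.
Each further stage multiplies by cos²(26°) = 0.8078.
After N polarizers: T = 0.8078^(N−1). Require T < 0.13 ⇒ N−1 > ln(0.13)/ln(0.8078) = 9.56, so N−1 ≥ 10 and N = 11.
Check: N=11 gives T = 0.1184 < 0.13; N=10 gives T = 0.1465.

N = 11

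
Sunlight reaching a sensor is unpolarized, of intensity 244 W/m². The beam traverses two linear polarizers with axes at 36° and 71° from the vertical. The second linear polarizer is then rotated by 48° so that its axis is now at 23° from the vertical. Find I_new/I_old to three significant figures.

Before rotation:
Unpolarized light through the first polarizer → I₁ = ½ I₀, now polarized at 36°.
I₂ = I₁ cos²(71° − 36°) = 0.5 I₀ · cos²(35°) = 0.3355 I₀.
After rotation:
Unpolarized light through the first polarizer → I₁ = ½ I₀, now polarized at 36°.
I₂ = I₁ cos²(23° − 36°) = 0.5 I₀ · cos²(13°) = 0.4747 I₀.
Ratio = 0.4747 / 0.3355 = 1.415.

I_new/I_old ≈ 1.41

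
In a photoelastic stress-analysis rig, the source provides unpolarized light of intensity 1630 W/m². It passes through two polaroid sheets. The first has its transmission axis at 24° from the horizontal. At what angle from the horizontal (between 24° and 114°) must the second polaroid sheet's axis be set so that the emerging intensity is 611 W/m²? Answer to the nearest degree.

θ ≈ 54°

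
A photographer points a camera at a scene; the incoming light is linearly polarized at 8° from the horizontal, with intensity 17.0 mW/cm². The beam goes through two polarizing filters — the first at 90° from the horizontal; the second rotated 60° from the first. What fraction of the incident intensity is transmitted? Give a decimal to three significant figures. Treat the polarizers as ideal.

I/I₀ ≈ 0.00484

By Malus's law, I₁ = 17.0 mW/cm² · cos²(82°) = 0.3293 mW/cm².
I₂ = I₁ · cos²(60°) = 0.3293 · 0.25 = 0.08232 mW/cm².
Transmitted fraction = 0.004842.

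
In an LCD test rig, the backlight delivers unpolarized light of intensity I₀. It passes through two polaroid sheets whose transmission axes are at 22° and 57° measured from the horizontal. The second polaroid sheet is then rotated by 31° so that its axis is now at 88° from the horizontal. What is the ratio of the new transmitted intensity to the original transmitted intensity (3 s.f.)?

I_new/I_old ≈ 0.247

Before rotation:
Unpolarized light through the first polarizer → I₁ = ½ I₀, now polarized at 22°.
I₂ = I₁ cos²(57° − 22°) = 0.5 I₀ · cos²(35°) = 0.3355 I₀.
After rotation:
Unpolarized light through the first polarizer → I₁ = ½ I₀, now polarized at 22°.
I₂ = I₁ cos²(88° − 22°) = 0.5 I₀ · cos²(66°) = 0.08272 I₀.
Ratio = 0.08272 / 0.3355 = 0.2465.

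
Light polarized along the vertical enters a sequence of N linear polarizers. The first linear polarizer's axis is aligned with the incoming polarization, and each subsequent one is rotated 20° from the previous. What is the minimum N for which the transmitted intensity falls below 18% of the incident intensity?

First polarizer is aligned with the polarization: full transmission.
Each further stage multiplies by cos²(20°) = 0.883.
After N polarizers: T = 0.883^(N−1). Require T < 0.18 ⇒ N−1 > ln(0.18)/ln(0.883) = 13.78, so N−1 ≥ 14 and N = 15.
Check: N=15 gives T = 0.1752 < 0.18; N=14 gives T = 0.1984.

N = 15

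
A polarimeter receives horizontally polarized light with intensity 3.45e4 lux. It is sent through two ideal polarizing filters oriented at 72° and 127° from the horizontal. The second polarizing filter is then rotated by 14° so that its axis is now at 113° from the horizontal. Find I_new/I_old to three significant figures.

I_new/I_old ≈ 1.73

Before rotation:
I₁ = I₀ cos²(72° − 0°) = I₀ cos²(72°) = 0.09549 I₀.
I₂ = I₁ cos²(127° − 72°) = 0.09549 I₀ · cos²(55°) = 0.03142 I₀.
After rotation:
I₁ = I₀ cos²(72° − 0°) = I₀ cos²(72°) = 0.09549 I₀.
I₂ = I₁ cos²(113° − 72°) = 0.09549 I₀ · cos²(41°) = 0.05439 I₀.
Ratio = 0.05439 / 0.03142 = 1.731.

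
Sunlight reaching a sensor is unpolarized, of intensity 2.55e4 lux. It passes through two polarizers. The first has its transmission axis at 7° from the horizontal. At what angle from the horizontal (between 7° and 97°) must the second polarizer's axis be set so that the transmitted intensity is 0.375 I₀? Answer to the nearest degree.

θ ≈ 37°

Unpolarized light through the first polarizer → I₁ = ½ I₀, now polarized at 7°.
Need I₂/I₀ = 0.375, so cos²(θ − 7°) = 0.375 / 0.5 = 0.75.
θ − 7° = arccos(√0.75) = 30.0°, giving θ ≈ 7 + 30.0 = 37.0°.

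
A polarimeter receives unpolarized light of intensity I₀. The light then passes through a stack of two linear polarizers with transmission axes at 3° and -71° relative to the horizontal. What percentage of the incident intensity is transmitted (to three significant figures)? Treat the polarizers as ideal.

≈ 3.80%

Unpolarized light through the first polarizer → I₁ = ½ I₀, now polarized at 3°.
I₂ = I₁ cos²(-71° − 3°) = 0.5 I₀ · cos²(74°) = 0.03799 I₀.
That is 3.799% of the incident intensity.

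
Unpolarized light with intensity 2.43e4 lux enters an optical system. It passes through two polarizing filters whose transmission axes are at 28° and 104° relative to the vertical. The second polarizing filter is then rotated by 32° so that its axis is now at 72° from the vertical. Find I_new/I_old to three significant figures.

I_new/I_old ≈ 8.84

Before rotation:
Unpolarized light through the first polarizer → I₁ = ½ I₀, now polarized at 28°.
I₂ = I₁ cos²(104° − 28°) = 0.5 I₀ · cos²(76°) = 0.02926 I₀.
After rotation:
Unpolarized light through the first polarizer → I₁ = ½ I₀, now polarized at 28°.
I₂ = I₁ cos²(72° − 28°) = 0.5 I₀ · cos²(44°) = 0.2587 I₀.
Ratio = 0.2587 / 0.02926 = 8.841.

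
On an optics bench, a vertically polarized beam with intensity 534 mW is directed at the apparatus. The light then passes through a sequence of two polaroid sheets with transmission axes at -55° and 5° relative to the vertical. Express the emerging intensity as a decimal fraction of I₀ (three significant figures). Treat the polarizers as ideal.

I/I₀ ≈ 0.0822

By Malus's law, I₁ = 534 mW · cos²(55°) = 175.7 mW.
I₂ = I₁ · cos²(60°) = 175.7 · 0.25 = 43.92 mW.
Transmitted fraction = 0.08225.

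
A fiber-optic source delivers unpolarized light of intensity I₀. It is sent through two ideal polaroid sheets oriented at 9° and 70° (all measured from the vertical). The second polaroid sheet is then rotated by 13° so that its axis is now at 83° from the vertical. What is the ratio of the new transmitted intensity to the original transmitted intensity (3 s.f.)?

I_new/I_old ≈ 0.323

Before rotation:
Unpolarized light through the first polarizer → I₁ = ½ I₀, now polarized at 9°.
I₂ = I₁ cos²(70° − 9°) = 0.5 I₀ · cos²(61°) = 0.1175 I₀.
After rotation:
Unpolarized light through the first polarizer → I₁ = ½ I₀, now polarized at 9°.
I₂ = I₁ cos²(83° − 9°) = 0.5 I₀ · cos²(74°) = 0.03799 I₀.
Ratio = 0.03799 / 0.1175 = 0.3232.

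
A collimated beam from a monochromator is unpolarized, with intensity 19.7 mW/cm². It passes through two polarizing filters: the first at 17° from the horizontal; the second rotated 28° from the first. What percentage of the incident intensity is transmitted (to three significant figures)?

≈ 39.0%

Unpolarized light through the first polarizer → I₁ = 19.7 mW/cm²/2 = 9.85 mW/cm², polarized at 17°.
I₂ = I₁ · cos²(28°) = 9.85 · 0.7796 = 7.679 mW/cm².
That is 38.98% of the incident intensity.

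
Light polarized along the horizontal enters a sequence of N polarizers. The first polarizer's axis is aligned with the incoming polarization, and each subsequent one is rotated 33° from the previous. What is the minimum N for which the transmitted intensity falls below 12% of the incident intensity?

First polarizer is aligned with the polarization: full transmission.
Each further stage multiplies by cos²(33°) = 0.7034.
After N polarizers: T = 0.7034^(N−1). Require T < 0.12 ⇒ N−1 > ln(0.12)/ln(0.7034) = 6.03, so N−1 ≥ 7 and N = 8.
Check: N=8 gives T = 0.08517 < 0.12; N=7 gives T = 0.1211.

N = 8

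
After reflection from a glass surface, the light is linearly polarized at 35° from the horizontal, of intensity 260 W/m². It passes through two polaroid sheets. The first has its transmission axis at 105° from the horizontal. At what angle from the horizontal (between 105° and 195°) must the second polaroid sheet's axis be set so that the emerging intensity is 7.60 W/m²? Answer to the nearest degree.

I₁ = I₀ cos²(105° − 35°) = I₀ cos²(70°) = 0.117 I₀.
Target fraction: 7.60 / 260 W/m² = 0.02923 of I₀.
Need I₂/I₀ = 0.02923, so cos²(θ − 105°) = 0.02923 / 0.117 = 0.2499.
θ − 105° = arccos(√0.2499) = 60.0°, giving θ ≈ 105 + 60.0 = 165.0°.

θ ≈ 165°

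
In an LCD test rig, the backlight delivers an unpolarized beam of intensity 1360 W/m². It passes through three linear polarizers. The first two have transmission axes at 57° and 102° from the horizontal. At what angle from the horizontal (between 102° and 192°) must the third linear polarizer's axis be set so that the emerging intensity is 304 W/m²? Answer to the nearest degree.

θ ≈ 121°

Unpolarized light through the first polarizer → I₁ = ½ I₀, now polarized at 57°.
I₂ = I₁ cos²(102° − 57°) = 0.5 I₀ · cos²(45°) = 0.25 I₀.
Target fraction: 304 / 1360 W/m² = 0.2235 of I₀.
Need I₃/I₀ = 0.2235, so cos²(θ − 102°) = 0.2235 / 0.25 = 0.8941.
θ − 102° = arccos(√0.8941) = 19.0°, giving θ ≈ 102 + 19.0 = 121.0°.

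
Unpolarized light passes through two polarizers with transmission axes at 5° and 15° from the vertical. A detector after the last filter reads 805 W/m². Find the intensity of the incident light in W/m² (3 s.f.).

I₀ ≈ 1660 W/m²

Unpolarized light through the first polarizer → I₁ = ½ I₀, now polarized at 5°.
I₂ = I₁ cos²(15° − 5°) = 0.5 I₀ · cos²(10°) = 0.4849 I₀.
So 805 W/m² = 0.4849 I₀, giving I₀ = 805/0.4849 = 1660 W/m².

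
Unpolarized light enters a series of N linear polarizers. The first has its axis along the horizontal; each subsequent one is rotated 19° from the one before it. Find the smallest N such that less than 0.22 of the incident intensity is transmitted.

First polarizer halves the unpolarized light: factor 1/2.
Each further stage multiplies by cos²(19°) = 0.894.
After N polarizers: T = 0.5·0.894^(N−1). Require T < 0.22 ⇒ N−1 > ln(0.22/0.5)/ln(0.894) = 7.33, so N−1 ≥ 8 and N = 9.
Check: N=9 gives T = 0.204 < 0.22; N=8 gives T = 0.2282.

N = 9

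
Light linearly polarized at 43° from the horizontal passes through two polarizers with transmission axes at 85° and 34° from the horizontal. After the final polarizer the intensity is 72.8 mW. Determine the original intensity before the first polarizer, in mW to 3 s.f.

I₀ ≈ 333 mW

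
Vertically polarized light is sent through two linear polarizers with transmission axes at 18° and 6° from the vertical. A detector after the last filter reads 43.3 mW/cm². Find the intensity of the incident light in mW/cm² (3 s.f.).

I₁ = I₀ cos²(18° − 0°) = I₀ cos²(18°) = 0.9045 I₀.
I₂ = I₁ cos²(6° − 18°) = 0.9045 I₀ · cos²(12°) = 0.8654 I₀.
So 43.3 mW/cm² = 0.8654 I₀, giving I₀ = 43.3/0.8654 = 50.03 mW/cm².

I₀ ≈ 50.0 mW/cm²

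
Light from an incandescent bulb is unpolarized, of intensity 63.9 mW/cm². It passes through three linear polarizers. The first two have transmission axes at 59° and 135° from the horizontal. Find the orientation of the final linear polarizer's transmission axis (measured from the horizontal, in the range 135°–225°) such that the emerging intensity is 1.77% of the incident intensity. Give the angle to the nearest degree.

θ ≈ 174°

Unpolarized light through the first polarizer → I₁ = ½ I₀, now polarized at 59°.
I₂ = I₁ cos²(135° − 59°) = 0.5 I₀ · cos²(76°) = 0.02926 I₀.
Need I₃/I₀ = 0.0177, so cos²(θ − 135°) = 0.0177 / 0.02926 = 0.6049.
θ − 135° = arccos(√0.6049) = 38.9°, giving θ ≈ 135 + 38.9 = 173.9°.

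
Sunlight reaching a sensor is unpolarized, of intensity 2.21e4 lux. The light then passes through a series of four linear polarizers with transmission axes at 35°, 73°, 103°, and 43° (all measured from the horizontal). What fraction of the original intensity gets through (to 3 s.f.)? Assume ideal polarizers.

Unpolarized light through the first polarizer → I₁ = 2.21e4 lux/2 = 1.105e+04 lux, polarized at 35°.
I₂ = I₁ · cos²(38°) = 1.105e+04 · 0.621 = 6862 lux.
I₃ = I₂ · cos²(30°) = 6862 · 0.75 = 5146 lux.
I₄ = I₃ · cos²(60°) = 5146 · 0.25 = 1287 lux.
Transmitted fraction = 0.05822.

I/I₀ ≈ 0.0582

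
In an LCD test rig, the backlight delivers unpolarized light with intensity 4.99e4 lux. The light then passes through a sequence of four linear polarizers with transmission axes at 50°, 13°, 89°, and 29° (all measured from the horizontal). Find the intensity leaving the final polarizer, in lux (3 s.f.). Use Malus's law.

I ≈ 233 lux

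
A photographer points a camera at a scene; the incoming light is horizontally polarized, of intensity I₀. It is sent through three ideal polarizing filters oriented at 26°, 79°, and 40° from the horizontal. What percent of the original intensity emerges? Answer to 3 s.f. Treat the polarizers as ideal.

By Malus's law, I₁ = I₀ cos²(26° − 0°) = I₀ cos²(26°) = 0.8078 I₀.
I₂ = I₁ cos²(79° − 26°) = 0.8078 I₀ · cos²(53°) = 0.2926 I₀.
I₃ = I₂ cos²(40° − 79°) = 0.2926 I₀ · cos²(39°) = 0.1767 I₀.
That is 17.67% of the incident intensity.

≈ 17.7%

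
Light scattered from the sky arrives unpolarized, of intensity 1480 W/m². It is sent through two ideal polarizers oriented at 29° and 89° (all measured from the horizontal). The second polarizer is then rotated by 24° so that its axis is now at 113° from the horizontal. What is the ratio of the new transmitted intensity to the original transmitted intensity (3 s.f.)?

Before rotation:
Unpolarized light through the first polarizer → I₁ = ½ I₀, now polarized at 29°.
I₂ = I₁ cos²(89° − 29°) = 0.5 I₀ · cos²(60°) = 0.125 I₀.
After rotation:
Unpolarized light through the first polarizer → I₁ = ½ I₀, now polarized at 29°.
I₂ = I₁ cos²(113° − 29°) = 0.5 I₀ · cos²(84°) = 0.005463 I₀.
Ratio = 0.005463 / 0.125 = 0.0437.

I_new/I_old ≈ 0.0437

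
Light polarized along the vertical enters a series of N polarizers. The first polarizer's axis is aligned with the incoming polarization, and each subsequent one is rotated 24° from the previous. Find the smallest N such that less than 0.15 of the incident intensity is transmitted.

N = 12

First polarizer is aligned with the polarization: full transmission.
Each further stage multiplies by cos²(24°) = 0.8346.
After N polarizers: T = 0.8346^(N−1). Require T < 0.15 ⇒ N−1 > ln(0.15)/ln(0.8346) = 10.49, so N−1 ≥ 11 and N = 12.
Check: N=12 gives T = 0.1368 < 0.15; N=11 gives T = 0.1639.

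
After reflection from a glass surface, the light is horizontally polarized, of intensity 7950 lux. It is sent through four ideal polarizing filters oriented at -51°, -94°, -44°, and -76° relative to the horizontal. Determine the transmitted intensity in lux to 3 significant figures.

I ≈ 500 lux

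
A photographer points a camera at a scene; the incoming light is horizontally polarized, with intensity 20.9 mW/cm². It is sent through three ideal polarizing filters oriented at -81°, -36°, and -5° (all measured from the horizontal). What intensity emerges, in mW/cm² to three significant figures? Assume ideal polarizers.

I ≈ 0.188 mW/cm²

I₁ = 20.9 mW/cm² · cos²(81°) = 0.5115 mW/cm².
I₂ = I₁ · cos²(45°) = 0.5115 · 0.5 = 0.2557 mW/cm².
I₃ = I₂ · cos²(31°) = 0.2557 · 0.7347 = 0.1879 mW/cm².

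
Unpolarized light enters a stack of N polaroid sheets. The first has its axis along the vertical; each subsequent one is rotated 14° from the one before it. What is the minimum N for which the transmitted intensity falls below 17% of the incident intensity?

N = 19

First polarizer halves the unpolarized light: factor 1/2.
Each further stage multiplies by cos²(14°) = 0.9415.
After N polarizers: T = 0.5·0.9415^(N−1). Require T < 0.17 ⇒ N−1 > ln(0.17/0.5)/ln(0.9415) = 17.89, so N−1 ≥ 18 and N = 19.
Check: N=19 gives T = 0.1689 < 0.17; N=18 gives T = 0.1794.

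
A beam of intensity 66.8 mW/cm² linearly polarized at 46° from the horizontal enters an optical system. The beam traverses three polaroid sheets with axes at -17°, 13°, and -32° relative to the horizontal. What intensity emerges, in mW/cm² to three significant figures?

I ≈ 5.16 mW/cm²

I₁ = 66.8 mW/cm² · cos²(63°) = 13.77 mW/cm².
I₂ = I₁ · cos²(30°) = 13.77 · 0.75 = 10.33 mW/cm².
I₃ = I₂ · cos²(45°) = 10.33 · 0.5 = 5.163 mW/cm².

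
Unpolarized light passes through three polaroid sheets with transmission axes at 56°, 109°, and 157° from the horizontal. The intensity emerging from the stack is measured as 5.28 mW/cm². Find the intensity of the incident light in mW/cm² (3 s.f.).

I₀ ≈ 65.1 mW/cm²

Unpolarized light through the first polarizer → I₁ = ½ I₀, now polarized at 56°.
I₂ = I₁ cos²(109° − 56°) = 0.5 I₀ · cos²(53°) = 0.1811 I₀.
I₃ = I₂ cos²(157° − 109°) = 0.1811 I₀ · cos²(48°) = 0.08108 I₀.
So 5.28 mW/cm² = 0.08108 I₀, giving I₀ = 5.28/0.08108 = 65.12 mW/cm².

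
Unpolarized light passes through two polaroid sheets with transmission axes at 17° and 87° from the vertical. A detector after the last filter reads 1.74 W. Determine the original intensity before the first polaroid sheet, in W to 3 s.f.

Unpolarized light through the first polarizer → I₁ = ½ I₀, now polarized at 17°.
I₂ = I₁ cos²(87° − 17°) = 0.5 I₀ · cos²(70°) = 0.05849 I₀.
So 1.74 W = 0.05849 I₀, giving I₀ = 1.74/0.05849 = 29.75 W.

I₀ ≈ 29.7 W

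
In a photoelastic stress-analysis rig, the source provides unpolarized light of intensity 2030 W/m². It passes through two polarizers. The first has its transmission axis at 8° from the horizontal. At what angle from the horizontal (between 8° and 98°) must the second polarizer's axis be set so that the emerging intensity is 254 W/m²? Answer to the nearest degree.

Unpolarized light through the first polarizer → I₁ = ½ I₀, now polarized at 8°.
Target fraction: 254 / 2030 W/m² = 0.1251 of I₀.
Need I₂/I₀ = 0.1251, so cos²(θ − 8°) = 0.1251 / 0.5 = 0.2502.
θ − 8° = arccos(√0.2502) = 60.0°, giving θ ≈ 8 + 60.0 = 68.0°.

θ ≈ 68°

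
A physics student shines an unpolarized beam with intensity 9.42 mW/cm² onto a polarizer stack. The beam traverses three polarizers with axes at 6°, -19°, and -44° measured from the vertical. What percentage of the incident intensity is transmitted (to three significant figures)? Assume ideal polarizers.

Unpolarized light through the first polarizer → I₁ = 9.42 mW/cm²/2 = 4.71 mW/cm², polarized at 6°.
I₂ = I₁ · cos²(25°) = 4.71 · 0.8214 = 3.869 mW/cm².
I₃ = I₂ · cos²(25°) = 3.869 · 0.8214 = 3.178 mW/cm².
That is 33.73% of the incident intensity.

≈ 33.7%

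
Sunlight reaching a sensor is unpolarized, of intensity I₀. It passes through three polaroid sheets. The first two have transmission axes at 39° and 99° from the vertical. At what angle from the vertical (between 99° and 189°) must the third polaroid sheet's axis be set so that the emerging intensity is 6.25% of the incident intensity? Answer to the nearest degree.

Unpolarized light through the first polarizer → I₁ = ½ I₀, now polarized at 39°.
I₂ = I₁ cos²(99° − 39°) = 0.5 I₀ · cos²(60°) = 0.125 I₀.
Need I₃/I₀ = 0.0625, so cos²(θ − 99°) = 0.0625 / 0.125 = 0.5.
θ − 99° = arccos(√0.5) = 45.0°, giving θ ≈ 99 + 45.0 = 144.0°.

θ ≈ 144°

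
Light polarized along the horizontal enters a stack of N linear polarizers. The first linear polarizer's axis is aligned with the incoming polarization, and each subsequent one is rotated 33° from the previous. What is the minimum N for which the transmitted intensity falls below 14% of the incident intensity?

First polarizer is aligned with the polarization: full transmission.
Each further stage multiplies by cos²(33°) = 0.7034.
After N polarizers: T = 0.7034^(N−1). Require T < 0.14 ⇒ N−1 > ln(0.14)/ln(0.7034) = 5.59, so N−1 ≥ 6 and N = 7.
Check: N=7 gives T = 0.1211 < 0.14; N=6 gives T = 0.1722.

N = 7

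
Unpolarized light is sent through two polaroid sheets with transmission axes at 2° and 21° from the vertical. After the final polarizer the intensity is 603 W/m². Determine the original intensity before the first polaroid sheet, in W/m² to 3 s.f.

Unpolarized light through the first polarizer → I₁ = ½ I₀, now polarized at 2°.
I₂ = I₁ cos²(21° − 2°) = 0.5 I₀ · cos²(19°) = 0.447 I₀.
So 603 W/m² = 0.447 I₀, giving I₀ = 603/0.447 = 1349 W/m².

I₀ ≈ 1350 W/m²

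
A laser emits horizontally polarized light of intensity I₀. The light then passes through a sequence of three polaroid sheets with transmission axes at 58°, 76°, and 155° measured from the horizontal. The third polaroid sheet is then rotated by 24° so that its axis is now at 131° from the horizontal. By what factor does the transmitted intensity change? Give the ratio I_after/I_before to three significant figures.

Before rotation:
I₁ = I₀ cos²(58° − 0°) = I₀ cos²(58°) = 0.2808 I₀.
I₂ = I₁ cos²(76° − 58°) = 0.2808 I₀ · cos²(18°) = 0.254 I₀.
I₃ = I₂ cos²(155° − 76°) = 0.254 I₀ · cos²(79°) = 0.009248 I₀.
After rotation:
I₁ = I₀ cos²(58° − 0°) = I₀ cos²(58°) = 0.2808 I₀.
I₂ = I₁ cos²(76° − 58°) = 0.2808 I₀ · cos²(18°) = 0.254 I₀.
I₃ = I₂ cos²(131° − 76°) = 0.254 I₀ · cos²(55°) = 0.08356 I₀.
Ratio = 0.08356 / 0.009248 = 9.036.

I_new/I_old ≈ 9.04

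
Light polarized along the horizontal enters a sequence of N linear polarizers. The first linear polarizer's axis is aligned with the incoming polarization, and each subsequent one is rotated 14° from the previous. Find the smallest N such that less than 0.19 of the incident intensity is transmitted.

N = 29

First polarizer is aligned with the polarization: full transmission.
Each further stage multiplies by cos²(14°) = 0.9415.
After N polarizers: T = 0.9415^(N−1). Require T < 0.19 ⇒ N−1 > ln(0.19)/ln(0.9415) = 27.54, so N−1 ≥ 28 and N = 29.
Check: N=29 gives T = 0.1848 < 0.19; N=28 gives T = 0.1963.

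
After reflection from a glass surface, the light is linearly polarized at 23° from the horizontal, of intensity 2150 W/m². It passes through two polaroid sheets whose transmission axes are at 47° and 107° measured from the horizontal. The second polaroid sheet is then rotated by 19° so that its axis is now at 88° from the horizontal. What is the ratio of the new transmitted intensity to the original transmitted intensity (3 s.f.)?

I_new/I_old ≈ 2.28

Before rotation:
I₁ = I₀ cos²(47° − 23°) = I₀ cos²(24°) = 0.8346 I₀.
I₂ = I₁ cos²(107° − 47°) = 0.8346 I₀ · cos²(60°) = 0.2086 I₀.
After rotation:
I₁ = I₀ cos²(47° − 23°) = I₀ cos²(24°) = 0.8346 I₀.
I₂ = I₁ cos²(88° − 47°) = 0.8346 I₀ · cos²(41°) = 0.4754 I₀.
Ratio = 0.4754 / 0.2086 = 2.278.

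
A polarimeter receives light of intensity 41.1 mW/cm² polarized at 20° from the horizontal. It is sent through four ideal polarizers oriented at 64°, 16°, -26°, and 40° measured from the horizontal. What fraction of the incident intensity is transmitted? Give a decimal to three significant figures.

I/I₀ ≈ 0.0212

I₁ = 41.1 mW/cm² · cos²(44°) = 21.27 mW/cm².
I₂ = I₁ · cos²(48°) = 21.27 · 0.4477 = 9.522 mW/cm².
I₃ = I₂ · cos²(42°) = 9.522 · 0.5523 = 5.259 mW/cm².
I₄ = I₃ · cos²(66°) = 5.259 · 0.1654 = 0.87 mW/cm².
Transmitted fraction = 0.02117.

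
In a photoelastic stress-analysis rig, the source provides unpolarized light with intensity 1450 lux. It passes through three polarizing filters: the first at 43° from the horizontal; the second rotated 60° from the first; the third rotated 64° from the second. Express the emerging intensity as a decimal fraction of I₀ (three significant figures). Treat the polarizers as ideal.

Unpolarized light through the first polarizer → I₁ = 1450 lux/2 = 725 lux, polarized at 43°.
I₂ = I₁ · cos²(60°) = 725 · 0.25 = 181.3 lux.
I₃ = I₂ · cos²(64°) = 181.3 · 0.1922 = 34.83 lux.
Transmitted fraction = 0.02402.

I/I₀ ≈ 0.0240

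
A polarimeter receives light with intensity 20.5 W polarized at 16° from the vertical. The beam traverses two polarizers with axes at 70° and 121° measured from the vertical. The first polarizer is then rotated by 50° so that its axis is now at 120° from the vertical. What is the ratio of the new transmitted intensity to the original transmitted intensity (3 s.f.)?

Before rotation:
I₁ = I₀ cos²(70° − 16°) = I₀ cos²(54°) = 0.3455 I₀.
I₂ = I₁ cos²(121° − 70°) = 0.3455 I₀ · cos²(51°) = 0.1368 I₀.
After rotation:
I₁ = I₀ cos²(120° − 16°) = I₀ cos²(76°) = 0.05853 I₀.
I₂ = I₁ cos²(121° − 120°) = 0.05853 I₀ · cos²(1°) = 0.05851 I₀.
Ratio = 0.05851 / 0.1368 = 0.4276.

I_new/I_old ≈ 0.428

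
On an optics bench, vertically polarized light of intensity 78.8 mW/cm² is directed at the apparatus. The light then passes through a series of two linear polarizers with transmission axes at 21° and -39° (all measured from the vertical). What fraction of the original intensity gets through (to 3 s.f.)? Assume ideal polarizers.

I/I₀ ≈ 0.218

By Malus's law, I₁ = 78.8 mW/cm² · cos²(21°) = 68.68 mW/cm².
I₂ = I₁ · cos²(60°) = 68.68 · 0.25 = 17.17 mW/cm².
Transmitted fraction = 0.2179.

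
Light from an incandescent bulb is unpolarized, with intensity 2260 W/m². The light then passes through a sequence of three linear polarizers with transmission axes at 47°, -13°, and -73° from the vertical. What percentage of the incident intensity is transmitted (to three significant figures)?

Unpolarized light through the first polarizer → I₁ = 2260 W/m²/2 = 1130 W/m², polarized at 47°.
I₂ = I₁ · cos²(60°) = 1130 · 0.25 = 282.5 W/m².
I₃ = I₂ · cos²(60°) = 282.5 · 0.25 = 70.63 W/m².
That is 3.125% of the incident intensity.

≈ 3.13%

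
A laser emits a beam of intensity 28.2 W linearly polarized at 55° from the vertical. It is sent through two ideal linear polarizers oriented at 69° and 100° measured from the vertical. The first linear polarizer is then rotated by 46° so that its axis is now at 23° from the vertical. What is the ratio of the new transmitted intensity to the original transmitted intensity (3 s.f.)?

Before rotation:
By Malus's law, I₁ = I₀ cos²(69° − 55°) = I₀ cos²(14°) = 0.9415 I₀.
I₂ = I₁ cos²(100° − 69°) = 0.9415 I₀ · cos²(31°) = 0.6917 I₀.
After rotation:
I₁ = I₀ cos²(23° − 55°) = I₀ cos²(32°) = 0.7192 I₀.
I₂ = I₁ cos²(100° − 23°) = 0.7192 I₀ · cos²(77°) = 0.03639 I₀.
Ratio = 0.03639 / 0.6917 = 0.05261.

I_new/I_old ≈ 0.0526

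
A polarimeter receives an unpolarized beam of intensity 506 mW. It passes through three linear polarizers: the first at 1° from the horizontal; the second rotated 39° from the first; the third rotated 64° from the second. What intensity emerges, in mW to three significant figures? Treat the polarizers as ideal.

I ≈ 29.4 mW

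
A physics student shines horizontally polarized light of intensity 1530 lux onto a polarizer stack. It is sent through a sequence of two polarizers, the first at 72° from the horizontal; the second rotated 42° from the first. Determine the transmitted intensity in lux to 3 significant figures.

I₁ = 1530 lux · cos²(72°) = 146.1 lux.
I₂ = I₁ · cos²(42°) = 146.1 · 0.5523 = 80.69 lux.

I ≈ 80.7 lux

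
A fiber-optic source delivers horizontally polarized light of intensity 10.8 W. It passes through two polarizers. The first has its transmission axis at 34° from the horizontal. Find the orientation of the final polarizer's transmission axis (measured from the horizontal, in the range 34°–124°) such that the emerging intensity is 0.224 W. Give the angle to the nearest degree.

θ ≈ 114°

I₁ = I₀ cos²(34° − 0°) = I₀ cos²(34°) = 0.6873 I₀.
Target fraction: 0.224 / 10.8 W = 0.02074 of I₀.
Need I₂/I₀ = 0.02074, so cos²(θ − 34°) = 0.02074 / 0.6873 = 0.03018.
θ − 34° = arccos(√0.03018) = 80.0°, giving θ ≈ 34 + 80.0 = 114.0°.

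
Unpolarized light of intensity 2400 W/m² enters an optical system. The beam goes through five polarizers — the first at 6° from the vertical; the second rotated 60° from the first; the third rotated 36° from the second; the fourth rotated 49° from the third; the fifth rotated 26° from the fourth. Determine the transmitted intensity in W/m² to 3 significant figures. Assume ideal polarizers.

I ≈ 68.3 W/m²

Unpolarized light through the first polarizer → I₁ = 2400 W/m²/2 = 1200 W/m², polarized at 6°.
I₂ = I₁ · cos²(60°) = 1200 · 0.25 = 300 W/m².
I₃ = I₂ · cos²(36°) = 300 · 0.6545 = 196.4 W/m².
I₄ = I₃ · cos²(49°) = 196.4 · 0.4304 = 84.51 W/m².
I₅ = I₄ · cos²(26°) = 84.51 · 0.8078 = 68.27 W/m².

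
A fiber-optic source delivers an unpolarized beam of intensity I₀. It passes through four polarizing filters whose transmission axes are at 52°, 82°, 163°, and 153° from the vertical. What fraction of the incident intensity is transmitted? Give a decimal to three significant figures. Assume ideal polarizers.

Unpolarized light through the first polarizer → I₁ = ½ I₀, now polarized at 52°.
I₂ = I₁ cos²(82° − 52°) = 0.5 I₀ · cos²(30°) = 0.375 I₀.
I₃ = I₂ cos²(163° − 82°) = 0.375 I₀ · cos²(81°) = 0.009177 I₀.
I₄ = I₃ cos²(153° − 163°) = 0.009177 I₀ · cos²(10°) = 0.0089 I₀.
Transmitted fraction = 0.0089.

≈ 0.00890 I₀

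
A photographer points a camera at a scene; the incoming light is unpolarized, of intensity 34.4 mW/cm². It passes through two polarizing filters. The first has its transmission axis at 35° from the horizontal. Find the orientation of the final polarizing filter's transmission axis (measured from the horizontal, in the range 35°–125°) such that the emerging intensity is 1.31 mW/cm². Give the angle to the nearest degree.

Unpolarized light through the first polarizer → I₁ = ½ I₀, now polarized at 35°.
Target fraction: 1.31 / 34.4 mW/cm² = 0.03808 of I₀.
Need I₂/I₀ = 0.03808, so cos²(θ − 35°) = 0.03808 / 0.5 = 0.07616.
θ − 35° = arccos(√0.07616) = 74.0°, giving θ ≈ 35 + 74.0 = 109.0°.

θ ≈ 109°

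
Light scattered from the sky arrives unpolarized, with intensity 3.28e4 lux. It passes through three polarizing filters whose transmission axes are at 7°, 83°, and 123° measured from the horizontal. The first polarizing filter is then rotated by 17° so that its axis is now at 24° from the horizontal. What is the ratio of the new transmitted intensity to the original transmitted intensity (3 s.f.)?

Before rotation:
Unpolarized light through the first polarizer → I₁ = ½ I₀, now polarized at 7°.
I₂ = I₁ cos²(83° − 7°) = 0.5 I₀ · cos²(76°) = 0.02926 I₀.
I₃ = I₂ cos²(123° − 83°) = 0.02926 I₀ · cos²(40°) = 0.01717 I₀.
After rotation:
Unpolarized light through the first polarizer → I₁ = ½ I₀, now polarized at 24°.
I₂ = I₁ cos²(83° − 24°) = 0.5 I₀ · cos²(59°) = 0.1326 I₀.
I₃ = I₂ cos²(123° − 83°) = 0.1326 I₀ · cos²(40°) = 0.07783 I₀.
Ratio = 0.07783 / 0.01717 = 4.532.

I_new/I_old ≈ 4.53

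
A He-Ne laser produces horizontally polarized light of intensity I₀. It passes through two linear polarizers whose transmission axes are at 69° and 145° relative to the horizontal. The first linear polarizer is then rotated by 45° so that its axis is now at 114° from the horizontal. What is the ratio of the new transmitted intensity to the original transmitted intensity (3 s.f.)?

Before rotation:
By Malus's law, I₁ = I₀ cos²(69° − 0°) = I₀ cos²(69°) = 0.1284 I₀.
I₂ = I₁ cos²(145° − 69°) = 0.1284 I₀ · cos²(76°) = 0.007516 I₀.
After rotation:
I₁ = I₀ cos²(114° − 0°) = I₀ cos²(66°) = 0.1654 I₀.
I₂ = I₁ cos²(145° − 114°) = 0.1654 I₀ · cos²(31°) = 0.1216 I₀.
Ratio = 0.1216 / 0.007516 = 16.17.

I_new/I_old ≈ 16.2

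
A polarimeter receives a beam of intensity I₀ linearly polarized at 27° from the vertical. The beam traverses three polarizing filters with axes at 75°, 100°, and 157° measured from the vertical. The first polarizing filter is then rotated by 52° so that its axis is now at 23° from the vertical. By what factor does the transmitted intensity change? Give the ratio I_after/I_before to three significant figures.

Before rotation:
I₁ = I₀ cos²(75° − 27°) = I₀ cos²(48°) = 0.4477 I₀.
I₂ = I₁ cos²(100° − 75°) = 0.4477 I₀ · cos²(25°) = 0.3678 I₀.
I₃ = I₂ cos²(157° − 100°) = 0.3678 I₀ · cos²(57°) = 0.1091 I₀.
After rotation:
I₁ = I₀ cos²(23° − 27°) = I₀ cos²(4°) = 0.9951 I₀.
I₂ = I₁ cos²(100° − 23°) = 0.9951 I₀ · cos²(77°) = 0.05036 I₀.
I₃ = I₂ cos²(157° − 100°) = 0.05036 I₀ · cos²(57°) = 0.01494 I₀.
Ratio = 0.01494 / 0.1091 = 0.1369.

I_new/I_old ≈ 0.137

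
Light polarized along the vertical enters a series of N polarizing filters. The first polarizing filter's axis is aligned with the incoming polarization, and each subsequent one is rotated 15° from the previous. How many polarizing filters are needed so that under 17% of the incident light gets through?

First polarizer is aligned with the polarization: full transmission.
Each further stage multiplies by cos²(15°) = 0.933.
After N polarizers: T = 0.933^(N−1). Require T < 0.17 ⇒ N−1 > ln(0.17)/ln(0.933) = 25.56, so N−1 ≥ 26 and N = 27.
Check: N=27 gives T = 0.1648 < 0.17; N=26 gives T = 0.1767.

N = 27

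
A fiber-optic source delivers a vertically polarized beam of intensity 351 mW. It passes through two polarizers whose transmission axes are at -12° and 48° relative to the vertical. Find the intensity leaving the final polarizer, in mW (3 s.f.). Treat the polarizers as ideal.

I₁ = 351 mW · cos²(12°) = 335.8 mW.
I₂ = I₁ · cos²(60°) = 335.8 · 0.25 = 83.96 mW.

I ≈ 84.0 mW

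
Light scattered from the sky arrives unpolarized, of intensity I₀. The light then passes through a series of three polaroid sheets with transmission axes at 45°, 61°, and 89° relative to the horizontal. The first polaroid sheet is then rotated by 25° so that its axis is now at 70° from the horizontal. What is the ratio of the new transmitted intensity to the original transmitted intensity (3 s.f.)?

I_new/I_old ≈ 1.06

Before rotation:
Unpolarized light through the first polarizer → I₁ = ½ I₀, now polarized at 45°.
I₂ = I₁ cos²(61° − 45°) = 0.5 I₀ · cos²(16°) = 0.462 I₀.
I₃ = I₂ cos²(89° − 61°) = 0.462 I₀ · cos²(28°) = 0.3602 I₀.
After rotation:
Unpolarized light through the first polarizer → I₁ = ½ I₀, now polarized at 70°.
I₂ = I₁ cos²(61° − 70°) = 0.5 I₀ · cos²(9°) = 0.4878 I₀.
I₃ = I₂ cos²(89° − 61°) = 0.4878 I₀ · cos²(28°) = 0.3803 I₀.
Ratio = 0.3803 / 0.3602 = 1.056.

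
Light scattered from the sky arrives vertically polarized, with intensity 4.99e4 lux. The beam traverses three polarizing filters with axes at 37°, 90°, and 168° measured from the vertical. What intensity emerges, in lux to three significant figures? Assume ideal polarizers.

I₁ = 4.99e4 lux · cos²(37°) = 3.183e+04 lux.
I₂ = I₁ · cos²(53°) = 3.183e+04 · 0.3622 = 1.153e+04 lux.
I₃ = I₂ · cos²(78°) = 1.153e+04 · 0.04323 = 498.3 lux.

I ≈ 498 lux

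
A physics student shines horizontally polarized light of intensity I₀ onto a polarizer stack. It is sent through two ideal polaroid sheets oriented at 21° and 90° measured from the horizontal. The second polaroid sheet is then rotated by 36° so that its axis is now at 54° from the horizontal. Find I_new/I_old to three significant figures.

I_new/I_old ≈ 5.48

Before rotation:
I₁ = I₀ cos²(21° − 0°) = I₀ cos²(21°) = 0.8716 I₀.
I₂ = I₁ cos²(90° − 21°) = 0.8716 I₀ · cos²(69°) = 0.1119 I₀.
After rotation:
I₁ = I₀ cos²(21° − 0°) = I₀ cos²(21°) = 0.8716 I₀.
I₂ = I₁ cos²(54° − 21°) = 0.8716 I₀ · cos²(33°) = 0.613 I₀.
Ratio = 0.613 / 0.1119 = 5.477.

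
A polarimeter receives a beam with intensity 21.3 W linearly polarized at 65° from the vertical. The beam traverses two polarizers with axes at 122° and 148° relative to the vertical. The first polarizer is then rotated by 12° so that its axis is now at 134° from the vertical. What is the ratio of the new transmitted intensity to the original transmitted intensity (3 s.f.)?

Before rotation:
I₁ = I₀ cos²(122° − 65°) = I₀ cos²(57°) = 0.2966 I₀.
I₂ = I₁ cos²(148° − 122°) = 0.2966 I₀ · cos²(26°) = 0.2396 I₀.
After rotation:
I₁ = I₀ cos²(134° − 65°) = I₀ cos²(69°) = 0.1284 I₀.
I₂ = I₁ cos²(148° − 134°) = 0.1284 I₀ · cos²(14°) = 0.1209 I₀.
Ratio = 0.1209 / 0.2396 = 0.5046.

I_new/I_old ≈ 0.505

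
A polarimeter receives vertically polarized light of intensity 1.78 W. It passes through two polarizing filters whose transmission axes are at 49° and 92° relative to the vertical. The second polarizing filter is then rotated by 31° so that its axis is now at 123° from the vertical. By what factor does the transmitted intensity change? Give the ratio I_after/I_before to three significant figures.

I_new/I_old ≈ 0.142

Before rotation:
I₁ = I₀ cos²(49° − 0°) = I₀ cos²(49°) = 0.4304 I₀.
I₂ = I₁ cos²(92° − 49°) = 0.4304 I₀ · cos²(43°) = 0.2302 I₀.
After rotation:
I₁ = I₀ cos²(49° − 0°) = I₀ cos²(49°) = 0.4304 I₀.
I₂ = I₁ cos²(123° − 49°) = 0.4304 I₀ · cos²(74°) = 0.0327 I₀.
Ratio = 0.0327 / 0.2302 = 0.142.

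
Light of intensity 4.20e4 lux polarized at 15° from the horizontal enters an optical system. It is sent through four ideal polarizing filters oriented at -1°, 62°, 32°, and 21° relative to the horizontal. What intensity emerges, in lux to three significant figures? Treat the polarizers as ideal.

I ≈ 5780 lux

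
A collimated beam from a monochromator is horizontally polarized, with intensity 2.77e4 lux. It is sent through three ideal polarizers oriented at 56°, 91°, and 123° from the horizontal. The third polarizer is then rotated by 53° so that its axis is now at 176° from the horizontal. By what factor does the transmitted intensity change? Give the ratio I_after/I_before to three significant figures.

Before rotation:
By Malus's law, I₁ = I₀ cos²(56° − 0°) = I₀ cos²(56°) = 0.3127 I₀.
I₂ = I₁ cos²(91° − 56°) = 0.3127 I₀ · cos²(35°) = 0.2098 I₀.
I₃ = I₂ cos²(123° − 91°) = 0.2098 I₀ · cos²(32°) = 0.1509 I₀.
After rotation:
I₁ = I₀ cos²(56° − 0°) = I₀ cos²(56°) = 0.3127 I₀.
I₂ = I₁ cos²(91° − 56°) = 0.3127 I₀ · cos²(35°) = 0.2098 I₀.
I₃ = I₂ cos²(176° − 91°) = 0.2098 I₀ · cos²(85°) = 0.001594 I₀.
Ratio = 0.001594 / 0.1509 = 0.01056.

I_new/I_old ≈ 0.0106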